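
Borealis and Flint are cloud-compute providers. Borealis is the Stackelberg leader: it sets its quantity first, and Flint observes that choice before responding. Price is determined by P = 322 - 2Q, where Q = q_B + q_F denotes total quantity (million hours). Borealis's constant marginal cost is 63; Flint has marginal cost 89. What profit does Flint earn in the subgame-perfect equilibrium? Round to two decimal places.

1023.78

The follower Flint best-responds to any q_B: π_F = (322 - 2Q)q_F - 89q_F.
∂π_F/∂q_F = 233 - 2q_B - 4q_F = 0 gives the reaction function q_F = (233 - 2q_B)/4.
Borealis substitutes q_F(q_B) into its own profit: π_B = q_B(322 - 2q_B - (233 - 2q_B)/2) - 63q_B = (411/2 - q_B)q_B - 63q_B.
Maximising: ∂π_B/∂q_B = 285/2 - 2q_B = 0, giving q_B = 285/4.
Then q_F = (233 - 2·(285/4))/4 = 181/8.
Price P = 322 - 2·(751/8) = 537/4.
Flint's profit: (537/4 - 89)·(181/8) = 1023.7813.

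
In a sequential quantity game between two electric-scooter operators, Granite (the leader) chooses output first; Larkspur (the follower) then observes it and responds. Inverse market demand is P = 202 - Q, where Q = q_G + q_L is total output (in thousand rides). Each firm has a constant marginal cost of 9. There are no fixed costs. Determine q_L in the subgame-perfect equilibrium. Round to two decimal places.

Solve by backward induction. Given q_G, the follower Larkspur maximises π_L = (202 - q_G - q_L)q_L - 9q_L.
Follower FOC: 193 - q_G - 2q_L = 0, so q_L(q_G) = (193 - q_G)/2.
The leader anticipates this reaction. Substituting into P = 202 - Q gives P = 211/2 - (1/2)q_G, so π_G = (211/2 - (1/2)q_G)q_G - 9q_G.
Leader FOC: 193/2 - q_G = 0, so q_G = 193/2.
Then q_L = (193 - 193/2)/2 = 193/4.

48.25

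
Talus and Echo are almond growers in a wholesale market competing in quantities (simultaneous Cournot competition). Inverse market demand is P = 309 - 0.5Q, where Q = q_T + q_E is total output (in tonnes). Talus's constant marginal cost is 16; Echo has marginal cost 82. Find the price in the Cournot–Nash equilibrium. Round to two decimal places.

Talus's profit: π_T = (309 - 0.5Q)q_T - (16q_T). Setting ∂π_T/∂q_T = 0: 293 - q_T - (1/2)(q_E) = 0.
Echo's profit: π_E = (309 - 0.5Q)q_E - (82q_E). Setting ∂π_E/∂q_E = 0: 227 - q_E - (1/2)(q_T) = 0.
Best responses: q_T = (293 - (1/2)q_E), q_E = (227 - (1/2)q_T).
Substituting one into the other gives q_T = 718/3 and q_E = 322/3.
Total output Q = 1040/3, so price P = 309 - (1/2)·(1040/3) = 407/3.

135.67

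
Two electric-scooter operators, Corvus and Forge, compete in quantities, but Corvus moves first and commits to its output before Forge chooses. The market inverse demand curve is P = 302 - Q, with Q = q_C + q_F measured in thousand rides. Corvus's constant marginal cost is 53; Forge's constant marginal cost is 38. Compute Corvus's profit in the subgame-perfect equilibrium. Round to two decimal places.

6844.50

Solve by backward induction. Given q_C, the follower Forge maximises π_F = (302 - q_C - q_F)q_F - 38q_F.
Setting the follower's marginal profit to zero, 264 - q_C - 2q_F = 0, i.e. q_F = (264 - q_C)/2.
The leader anticipates this reaction. Substituting into P = 302 - Q gives P = 170 - (1/2)q_C, so π_C = (170 - (1/2)q_C)q_C - 53q_C.
Leader FOC: 117 - q_C = 0, so q_C = 117.
Then q_F = (264 - 117)/2 = 147/2.
Price P = 302 - 381/2 = 223/2.
Corvus's profit: (223/2 - 53)·117 = 6844.5000.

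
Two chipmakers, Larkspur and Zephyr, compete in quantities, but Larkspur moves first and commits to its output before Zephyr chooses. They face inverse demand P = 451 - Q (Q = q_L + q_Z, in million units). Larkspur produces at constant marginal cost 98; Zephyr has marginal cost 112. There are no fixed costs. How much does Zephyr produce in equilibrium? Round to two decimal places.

77.75

The follower Zephyr best-responds to any q_L: π_Z = (451 - Q)q_Z - 112q_Z.
∂π_Z/∂q_Z = 339 - q_L - 2q_Z = 0 gives the reaction function q_Z = (339 - q_L)/2.
Larkspur substitutes q_Z(q_L) into its own profit: π_L = q_L(451 - q_L - (339 - q_L)/2) - 98q_L = (563/2 - (1/2)q_L)q_L - 98q_L.
The leader's first-order condition 367/2 - q_L = 0 yields q_L = 367/2.
Then q_Z = (339 - 367/2)/2 = 311/4.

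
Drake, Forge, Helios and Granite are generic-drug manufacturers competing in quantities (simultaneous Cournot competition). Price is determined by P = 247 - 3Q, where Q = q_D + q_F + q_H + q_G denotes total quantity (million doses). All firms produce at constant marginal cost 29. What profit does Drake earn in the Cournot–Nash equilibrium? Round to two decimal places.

Each firm earns π_i = (247 - 3Q)q_i - 29q_i.
Setting ∂π_i/∂q_i = 0 with rivals' quantities fixed: 218 - 6q_i - 3·Σ_{j≠i} q_j = 0.
By symmetry each firm produces the same amount; substituting Σ_{j≠i} q_j = 3q_i yields q_i = 218/15.
Price P = 247 - 3·(872/15) = 363/5.
Drake's profit: (363/5 - 29)·(218/15) = 633.6533.

633.65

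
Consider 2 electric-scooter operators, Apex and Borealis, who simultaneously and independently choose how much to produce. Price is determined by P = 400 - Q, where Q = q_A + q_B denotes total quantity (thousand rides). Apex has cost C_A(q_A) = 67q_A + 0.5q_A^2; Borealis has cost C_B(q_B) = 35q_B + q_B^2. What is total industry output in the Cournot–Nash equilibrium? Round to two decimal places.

Apex's profit: π_A = (400 - Q)q_A - (67q_A + (1/2)q_A²). Setting ∂π_A/∂q_A = 0: 333 - 3q_A - (q_B) = 0.
Borealis's profit: π_B = (400 - Q)q_B - (35q_B + q_B²). Setting ∂π_B/∂q_B = 0: 365 - 4q_B - (q_A) = 0.
Best responses: q_A = (333 - q_B)/3, q_B = (365 - q_A)/4.
Substituting one into the other gives q_A = 967/11 and q_B = 762/11.
Total output Q = 967/11 + 762/11 = 1729/11.

157.18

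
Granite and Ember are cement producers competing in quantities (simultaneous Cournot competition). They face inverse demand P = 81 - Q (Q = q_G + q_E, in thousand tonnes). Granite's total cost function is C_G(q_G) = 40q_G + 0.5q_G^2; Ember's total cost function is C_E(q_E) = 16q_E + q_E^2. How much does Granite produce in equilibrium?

Granite's profit: π_G = (81 - Q)q_G - (40q_G + (1/2)q_G²). Setting ∂π_G/∂q_G = 0: 41 - 3q_G - (q_E) = 0.
Ember's first-order condition: 65 - 4q_E - (q_G) = 0.
Best responses: q_G = (41 - q_E)/3, q_E = (65 - q_G)/4.
Substituting one into the other gives q_G = 9 and q_E = 14.

9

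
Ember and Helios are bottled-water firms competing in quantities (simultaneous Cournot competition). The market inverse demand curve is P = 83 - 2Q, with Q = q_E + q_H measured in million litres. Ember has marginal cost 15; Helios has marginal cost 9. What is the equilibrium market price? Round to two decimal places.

35.67

Ember's profit: π_E = (83 - 2Q)q_E - (15q_E). Setting ∂π_E/∂q_E = 0: 68 - 4q_E - 2(q_H) = 0.
Helios's profit: π_H = (83 - 2Q)q_H - (9q_H). Setting ∂π_H/∂q_H = 0: 74 - 4q_H - 2(q_E) = 0.
Rearranging gives the reaction functions q_E = (68 - 2q_H)/4 and q_H = (74 - 2q_E)/4.
Solving the pair: q_E = 31/3, q_H = 40/3.
Total output Q = 71/3, so price P = 83 - 2·(71/3) = 107/3.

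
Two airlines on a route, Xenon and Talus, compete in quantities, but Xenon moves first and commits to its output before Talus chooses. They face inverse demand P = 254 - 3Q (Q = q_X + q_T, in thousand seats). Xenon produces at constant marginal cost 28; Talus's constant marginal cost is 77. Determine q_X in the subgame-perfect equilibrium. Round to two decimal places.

The follower Talus best-responds to any q_X: π_T = (254 - 3Q)q_T - 77q_T.
Follower FOC: 177 - 3q_X - 6q_T = 0, so q_T(q_X) = (177 - 3q_X)/6.
The leader anticipates this reaction. Substituting into P = 254 - 3Q gives P = 331/2 - (3/2)q_X, so π_X = (331/2 - (3/2)q_X)q_X - 28q_X.
Leader FOC: 275/2 - 3q_X = 0, so q_X = 275/6.
Then q_T = (177 - 3·(275/6))/6 = 79/12.

45.83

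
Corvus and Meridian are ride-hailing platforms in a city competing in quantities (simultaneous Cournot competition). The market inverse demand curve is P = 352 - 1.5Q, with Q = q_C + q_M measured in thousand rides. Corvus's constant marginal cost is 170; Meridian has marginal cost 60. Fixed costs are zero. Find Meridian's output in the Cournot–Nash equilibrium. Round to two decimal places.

Corvus's profit: π_C = (352 - 1.5Q)q_C - (170q_C). Setting ∂π_C/∂q_C = 0: 182 - 3q_C - (3/2)(q_M) = 0.
Meridian's first-order condition: 292 - 3q_M - (3/2)(q_C) = 0.
Rearranging gives the reaction functions q_C = (182 - (3/2)q_M)/3 and q_M = (292 - (3/2)q_C)/3.
Solving the pair: q_C = 16, q_M = 268/3.

89.33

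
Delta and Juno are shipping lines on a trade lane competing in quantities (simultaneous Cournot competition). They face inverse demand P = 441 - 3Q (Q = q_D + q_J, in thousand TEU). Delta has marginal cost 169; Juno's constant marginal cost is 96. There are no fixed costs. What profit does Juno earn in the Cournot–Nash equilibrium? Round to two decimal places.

Delta's profit: π_D = (441 - 3Q)q_D - (169q_D). Setting ∂π_D/∂q_D = 0: 272 - 6q_D - 3(q_J) = 0.
Juno's first-order condition: 345 - 6q_J - 3(q_D) = 0.
Best responses: q_D = (272 - 3q_J)/6, q_J = (345 - 3q_D)/6.
Substituting one into the other gives q_D = 199/9 and q_J = 418/9.
Price P = 441 - 3·(617/9) = 706/3.
Juno's profit: (706/3 - 96)·(418/9) = 6471.2593.

6471.26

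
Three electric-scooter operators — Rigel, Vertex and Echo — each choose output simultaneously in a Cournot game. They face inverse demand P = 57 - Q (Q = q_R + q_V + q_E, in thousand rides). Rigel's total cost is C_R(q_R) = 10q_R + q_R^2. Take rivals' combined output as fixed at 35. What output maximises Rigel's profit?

3

With rivals' combined output fixed at 35, Rigel's profit is π_R = (57 - 35 - q_R)q_R - (10q_R + q_R²) = (22 - q_R)q_R - (10q_R + q_R²).
∂π_R/∂q_R = 12 - 4q_R = 0, so q_R = 3.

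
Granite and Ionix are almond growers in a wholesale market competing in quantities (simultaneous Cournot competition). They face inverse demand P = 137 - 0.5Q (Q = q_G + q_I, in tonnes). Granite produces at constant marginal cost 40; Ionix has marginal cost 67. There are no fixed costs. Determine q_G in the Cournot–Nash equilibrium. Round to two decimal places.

Granite's profit: π_G = (137 - 0.5Q)q_G - (40q_G). Setting ∂π_G/∂q_G = 0: 97 - q_G - (1/2)(q_I) = 0.
Ionix's first-order condition: 70 - q_I - (1/2)(q_G) = 0.
Best responses: q_G = (97 - (1/2)q_I), q_I = (70 - (1/2)q_G).
Substituting one into the other gives q_G = 248/3 and q_I = 86/3.

82.67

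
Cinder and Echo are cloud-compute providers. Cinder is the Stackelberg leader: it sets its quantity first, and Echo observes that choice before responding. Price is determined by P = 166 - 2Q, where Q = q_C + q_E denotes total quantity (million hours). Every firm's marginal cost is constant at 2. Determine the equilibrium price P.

Solve by backward induction. Given q_C, the follower Echo maximises π_E = (166 - 2q_C - 2q_E)q_E - 2q_E.
Follower FOC: 164 - 2q_C - 4q_E = 0, so q_E(q_C) = (164 - 2q_C)/4.
The leader anticipates this reaction. Substituting into P = 166 - 2Q gives P = 84 - q_C, so π_C = (84 - q_C)q_C - 2q_C.
Leader FOC: 82 - 2q_C = 0, so q_C = 41.
Then q_E = (164 - 2·41)/4 = 41/2.
Total output Q = 123/2, so price P = 166 - 2·(123/2) = 43.

43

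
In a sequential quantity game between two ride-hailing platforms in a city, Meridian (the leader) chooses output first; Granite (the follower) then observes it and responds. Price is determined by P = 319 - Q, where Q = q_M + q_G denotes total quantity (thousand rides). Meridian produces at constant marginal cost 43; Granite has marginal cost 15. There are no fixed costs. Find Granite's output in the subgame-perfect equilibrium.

90

The follower Granite best-responds to any q_M: π_G = (319 - Q)q_G - 15q_G.
Follower FOC: 304 - q_M - 2q_G = 0, so q_G(q_M) = (304 - q_M)/2.
The leader anticipates this reaction. Substituting into P = 319 - Q gives P = 167 - (1/2)q_M, so π_M = (167 - (1/2)q_M)q_M - 43q_M.
Leader FOC: 124 - q_M = 0, so q_M = 124.
Then q_G = (304 - 124)/2 = 90.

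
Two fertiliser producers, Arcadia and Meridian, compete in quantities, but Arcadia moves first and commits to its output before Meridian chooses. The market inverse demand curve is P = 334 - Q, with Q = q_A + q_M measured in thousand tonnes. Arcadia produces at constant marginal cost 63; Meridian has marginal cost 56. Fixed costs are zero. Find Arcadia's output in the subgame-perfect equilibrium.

Solve by backward induction. Given q_A, the follower Meridian maximises π_M = (334 - q_A - q_M)q_M - 56q_M.
Follower FOC: 278 - q_A - 2q_M = 0, so q_M(q_A) = (278 - q_A)/2.
The leader anticipates this reaction. Substituting into P = 334 - Q gives P = 195 - (1/2)q_A, so π_A = (195 - (1/2)q_A)q_A - 63q_A.
Maximising: ∂π_A/∂q_A = 132 - q_A = 0, giving q_A = 132.
Then q_M = (278 - 132)/2 = 73.

132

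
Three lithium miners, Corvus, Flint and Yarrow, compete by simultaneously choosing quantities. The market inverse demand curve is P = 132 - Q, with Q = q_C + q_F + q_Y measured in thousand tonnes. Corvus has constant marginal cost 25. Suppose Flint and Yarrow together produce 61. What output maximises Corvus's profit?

23

With rivals' combined output fixed at 61, Corvus's profit is π_C = (132 - 61 - q_C)q_C - (25q_C) = (71 - q_C)q_C - (25q_C).
∂π_C/∂q_C = 46 - 2q_C = 0, so q_C = 23.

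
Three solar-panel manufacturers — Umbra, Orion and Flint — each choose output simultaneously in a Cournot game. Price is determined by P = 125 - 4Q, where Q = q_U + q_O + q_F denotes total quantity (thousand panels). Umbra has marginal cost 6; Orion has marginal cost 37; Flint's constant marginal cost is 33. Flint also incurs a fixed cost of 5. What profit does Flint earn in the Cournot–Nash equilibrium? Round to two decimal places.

Umbra's profit: π_U = (125 - 4Q)q_U - (6q_U). Setting ∂π_U/∂q_U = 0: 119 - 8q_U - 4(q_O + q_F) = 0.
Orion's profit: π_O = (125 - 4Q)q_O - (37q_O). Setting ∂π_O/∂q_O = 0: 88 - 8q_O - 4(q_U + q_F) = 0.
Flint's profit: π_F = (125 - 4Q)q_F - (33q_F). Setting ∂π_F/∂q_F = 0: 92 - 8q_F - 4(q_U + q_O) = 0.
Adding the 3 first-order conditions: 299 − 16Q = 0, so Q = 299/16.
Back-substituting: q_U = (119 − 299/4)/4 = 177/16, q_O = (88 − 299/4)/4 = 53/16, q_F = (92 − 299/4)/4 = 69/16.
Price P = 125 - 4·(299/16) = 201/4.
Flint's profit: (201/4 - 33)·(69/16) - 5 = 69.3906.

69.39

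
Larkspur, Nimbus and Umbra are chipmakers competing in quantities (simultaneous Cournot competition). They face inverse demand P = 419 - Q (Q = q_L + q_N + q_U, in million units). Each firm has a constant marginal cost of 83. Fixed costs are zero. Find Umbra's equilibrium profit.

Each firm earns π_i = (419 - Q)q_i - 83q_i.
Setting ∂π_i/∂q_i = 0 with rivals' quantities fixed: 336 - 2q_i - Σ_{j≠i} q_j = 0.
With identical firms every q_j equals q_i, so Σ_{j≠i} q_j = 2q_i and 336 = 4q_i, giving q_i = 84.
Price P = 419 - 252 = 167.
Umbra's profit: (167 - 83)·84 = 7056.

7056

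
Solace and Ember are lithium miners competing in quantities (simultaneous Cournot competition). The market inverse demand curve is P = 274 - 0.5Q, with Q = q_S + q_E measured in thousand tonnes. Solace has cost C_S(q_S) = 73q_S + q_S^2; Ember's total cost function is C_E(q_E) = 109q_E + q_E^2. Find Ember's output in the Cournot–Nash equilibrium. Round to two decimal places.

Solace's profit: π_S = (274 - 0.5Q)q_S - (73q_S + q_S²). Setting ∂π_S/∂q_S = 0: 201 - 3q_S - (1/2)(q_E) = 0.
Ember's first-order condition: 165 - 3q_E - (1/2)(q_S) = 0.
So q_S = (201 - (1/2)q_E)/3 and q_E = (165 - (1/2)q_S)/3.
Substituting one into the other gives q_S = 59.4857 and q_E = 1578/35.

45.09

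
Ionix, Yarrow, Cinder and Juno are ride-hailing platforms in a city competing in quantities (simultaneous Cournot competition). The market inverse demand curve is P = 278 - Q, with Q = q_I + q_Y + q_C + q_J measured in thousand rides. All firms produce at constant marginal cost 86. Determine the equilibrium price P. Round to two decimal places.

124.40

Each firm earns π_i = (278 - Q)q_i - 86q_i.
First-order condition (treating rivals' output as given): 192 - 2q_i - Σ_{j≠i} q_j = 0.
With identical firms every q_j equals q_i, so Σ_{j≠i} q_j = 3q_i and 192 = 5q_i, giving q_i = 192/5.
Total output Q = 768/5, so price P = 278 - 768/5 = 622/5.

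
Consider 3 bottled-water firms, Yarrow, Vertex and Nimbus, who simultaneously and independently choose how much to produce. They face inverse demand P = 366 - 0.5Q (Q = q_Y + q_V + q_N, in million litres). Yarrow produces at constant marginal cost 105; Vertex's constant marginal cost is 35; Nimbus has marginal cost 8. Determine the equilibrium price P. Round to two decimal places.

Yarrow's profit: π_Y = (366 - 0.5Q)q_Y - (105q_Y). Setting ∂π_Y/∂q_Y = 0: 261 - q_Y - (1/2)(q_V + q_N) = 0.
Vertex's profit: π_V = (366 - 0.5Q)q_V - (35q_V). Setting ∂π_V/∂q_V = 0: 331 - q_V - (1/2)(q_Y + q_N) = 0.
Nimbus's profit: π_N = (366 - 0.5Q)q_N - (8q_N). Setting ∂π_N/∂q_N = 0: 358 - q_N - (1/2)(q_Y + q_V) = 0.
Summing all 3 equations gives 950 − 2Q = 0, hence Q = 475.
Back-substituting: q_Y = (261 − 475/2)/(1/2) = 47, q_V = (331 − 475/2)/(1/2) = 187, q_N = (358 − 475/2)/(1/2) = 241.
Total output Q = 475, so price P = 366 - (1/2)·475 = 257/2.

128.50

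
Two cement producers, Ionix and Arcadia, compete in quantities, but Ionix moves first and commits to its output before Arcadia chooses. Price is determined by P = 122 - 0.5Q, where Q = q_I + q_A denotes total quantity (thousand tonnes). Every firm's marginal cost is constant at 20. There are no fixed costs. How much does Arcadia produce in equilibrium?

51

The follower Arcadia best-responds to any q_I: π_A = (122 - 0.5Q)q_A - 20q_A.
Setting the follower's marginal profit to zero, 102 - (1/2)q_I - q_A = 0, i.e. q_A = (102 - (1/2)q_I).
Ionix substitutes q_A(q_I) into its own profit: π_I = q_I(122 - (1/2)q_I - (102 - (1/2)q_I)/2) - 20q_I = (71 - (1/4)q_I)q_I - 20q_I.
Leader FOC: 51 - (1/2)q_I = 0, so q_I = 102.
Then q_A = (102 - (1/2)·102) = 51.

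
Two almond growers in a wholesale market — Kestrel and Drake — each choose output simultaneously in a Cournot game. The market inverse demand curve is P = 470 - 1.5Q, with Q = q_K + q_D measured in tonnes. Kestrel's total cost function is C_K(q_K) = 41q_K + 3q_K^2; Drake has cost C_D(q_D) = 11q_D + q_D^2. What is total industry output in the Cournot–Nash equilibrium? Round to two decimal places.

Kestrel's profit: π_K = (470 - 1.5Q)q_K - (41q_K + 3q_K²). Setting ∂π_K/∂q_K = 0: 429 - 9q_K - (3/2)(q_D) = 0.
Drake's profit: π_D = (470 - 1.5Q)q_D - (11q_D + q_D²). Setting ∂π_D/∂q_D = 0: 459 - 5q_D - (3/2)(q_K) = 0.
Best responses: q_K = (429 - (3/2)q_D)/9, q_D = (459 - (3/2)q_K)/5.
Solving the pair: q_K = 1942/57, q_D = 1550/19.
Total output Q = 1942/57 + 1550/19 = 115.6491.

115.65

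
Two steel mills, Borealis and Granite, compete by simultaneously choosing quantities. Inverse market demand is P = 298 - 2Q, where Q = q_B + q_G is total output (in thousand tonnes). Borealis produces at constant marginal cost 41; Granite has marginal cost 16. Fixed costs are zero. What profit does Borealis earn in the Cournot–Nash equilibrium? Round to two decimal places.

Borealis's profit: π_B = (298 - 2Q)q_B - (41q_B). Setting ∂π_B/∂q_B = 0: 257 - 4q_B - 2(q_G) = 0.
Granite's profit: π_G = (298 - 2Q)q_G - (16q_G). Setting ∂π_G/∂q_G = 0: 282 - 4q_G - 2(q_B) = 0.
Best responses: q_B = (257 - 2q_G)/4, q_G = (282 - 2q_B)/4.
Solving the pair: q_B = 116/3, q_G = 307/6.
Price P = 298 - 2·(539/6) = 355/3.
Borealis's profit: (355/3 - 41)·(116/3) = 2990.2222.

2990.22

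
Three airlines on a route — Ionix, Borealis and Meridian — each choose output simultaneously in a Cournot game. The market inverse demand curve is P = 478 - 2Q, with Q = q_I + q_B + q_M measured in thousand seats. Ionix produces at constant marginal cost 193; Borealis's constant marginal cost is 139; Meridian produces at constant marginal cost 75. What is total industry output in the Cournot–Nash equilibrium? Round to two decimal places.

Ionix's profit: π_I = (478 - 2Q)q_I - (193q_I). Setting ∂π_I/∂q_I = 0: 285 - 4q_I - 2(q_B + q_M) = 0.
Borealis's first-order condition: 339 - 4q_B - 2(q_I + q_M) = 0.
Meridian's first-order condition: 403 - 4q_M - 2(q_I + q_B) = 0.
Adding the 3 first-order conditions: 1027 − 8Q = 0, so Q = 1027/8.
Back-substituting: q_I = (285 − 1027/4)/2 = 113/8, q_B = (339 − 1027/4)/2 = 329/8, q_M = (403 − 1027/4)/2 = 585/8.
Total output Q = 113/8 + 329/8 + 585/8 = 1027/8.

128.38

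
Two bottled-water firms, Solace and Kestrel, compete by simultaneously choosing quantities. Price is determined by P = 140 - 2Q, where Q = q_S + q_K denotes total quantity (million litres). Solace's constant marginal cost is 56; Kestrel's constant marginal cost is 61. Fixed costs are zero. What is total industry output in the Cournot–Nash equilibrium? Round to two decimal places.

27.17

Solace's profit: π_S = (140 - 2Q)q_S - (56q_S). Setting ∂π_S/∂q_S = 0: 84 - 4q_S - 2(q_K) = 0.
Kestrel's first-order condition: 79 - 4q_K - 2(q_S) = 0.
Rearranging gives the reaction functions q_S = (84 - 2q_K)/4 and q_K = (79 - 2q_S)/4.
Substituting one into the other gives q_S = 89/6 and q_K = 37/3.
Total output Q = 89/6 + 37/3 = 163/6.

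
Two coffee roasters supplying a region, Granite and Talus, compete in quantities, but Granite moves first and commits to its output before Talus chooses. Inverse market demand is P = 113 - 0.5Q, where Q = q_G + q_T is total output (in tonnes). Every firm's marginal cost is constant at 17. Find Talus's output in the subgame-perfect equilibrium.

48

Solve by backward induction. Given q_G, the follower Talus maximises π_T = (113 - (1/2)q_G - (1/2)q_T)q_T - 17q_T.
∂π_T/∂q_T = 96 - (1/2)q_G - q_T = 0 gives the reaction function q_T = (96 - (1/2)q_G).
The leader anticipates this reaction. Substituting into P = 113 - 0.5Q gives P = 65 - (1/4)q_G, so π_G = (65 - (1/4)q_G)q_G - 17q_G.
Maximising: ∂π_G/∂q_G = 48 - (1/2)q_G = 0, giving q_G = 96.
Then q_T = (96 - (1/2)·96) = 48.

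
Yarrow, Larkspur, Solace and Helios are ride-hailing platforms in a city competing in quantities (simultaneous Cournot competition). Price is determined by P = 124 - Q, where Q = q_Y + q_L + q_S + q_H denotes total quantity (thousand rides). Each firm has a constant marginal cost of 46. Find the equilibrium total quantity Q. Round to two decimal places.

62.40

A representative firm's profit is π_i = q_i(124 - Q) - 46q_i.
Setting ∂π_i/∂q_i = 0 with rivals' quantities fixed: 78 - 2q_i - Σ_{j≠i} q_j = 0.
With identical firms every q_j equals q_i, so Σ_{j≠i} q_j = 3q_i and 78 = 5q_i, giving q_i = 78/5.
Total output Q = 78/5 + 78/5 + 78/5 + 78/5 = 312/5.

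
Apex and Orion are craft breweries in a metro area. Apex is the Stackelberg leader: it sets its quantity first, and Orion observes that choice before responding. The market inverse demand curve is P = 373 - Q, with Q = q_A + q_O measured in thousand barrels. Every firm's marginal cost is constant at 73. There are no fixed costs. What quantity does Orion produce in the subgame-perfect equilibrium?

75

Solve by backward induction. Given q_A, the follower Orion maximises π_O = (373 - q_A - q_O)q_O - 73q_O.
Setting the follower's marginal profit to zero, 300 - q_A - 2q_O = 0, i.e. q_O = (300 - q_A)/2.
Apex substitutes q_O(q_A) into its own profit: π_A = q_A(373 - q_A - (300 - q_A)/2) - 73q_A = (223 - (1/2)q_A)q_A - 73q_A.
Maximising: ∂π_A/∂q_A = 150 - q_A = 0, giving q_A = 150.
Then q_O = (300 - 150)/2 = 75.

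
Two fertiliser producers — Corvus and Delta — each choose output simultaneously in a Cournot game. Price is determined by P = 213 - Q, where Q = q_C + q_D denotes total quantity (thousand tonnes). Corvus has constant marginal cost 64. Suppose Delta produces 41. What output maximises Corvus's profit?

With the rival's output fixed at 41, Corvus's profit is π_C = (213 - 41 - q_C)q_C - (64q_C) = (172 - q_C)q_C - (64q_C).
∂π_C/∂q_C = 108 - 2q_C = 0, so q_C = 54.

54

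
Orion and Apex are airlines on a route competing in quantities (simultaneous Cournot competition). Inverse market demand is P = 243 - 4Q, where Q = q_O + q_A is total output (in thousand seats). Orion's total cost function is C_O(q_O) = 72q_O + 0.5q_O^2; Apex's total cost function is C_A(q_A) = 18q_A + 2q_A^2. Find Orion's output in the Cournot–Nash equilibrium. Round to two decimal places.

Orion's profit: π_O = (243 - 4Q)q_O - (72q_O + (1/2)q_O²). Setting ∂π_O/∂q_O = 0: 171 - 9q_O - 4(q_A) = 0.
Apex's first-order condition: 225 - 12q_A - 4(q_O) = 0.
Best responses: q_O = (171 - 4q_A)/9, q_A = (225 - 4q_O)/12.
Substituting one into the other gives q_O = 288/23 and q_A = 1341/92.

12.52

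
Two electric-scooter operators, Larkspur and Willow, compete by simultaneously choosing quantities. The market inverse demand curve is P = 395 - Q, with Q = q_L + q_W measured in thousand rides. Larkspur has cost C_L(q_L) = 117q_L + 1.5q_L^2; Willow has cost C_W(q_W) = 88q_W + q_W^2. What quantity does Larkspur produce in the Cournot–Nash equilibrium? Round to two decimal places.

42.37

Larkspur's profit: π_L = (395 - Q)q_L - (117q_L + (3/2)q_L²). Setting ∂π_L/∂q_L = 0: 278 - 5q_L - (q_W) = 0.
Willow's profit: π_W = (395 - Q)q_W - (88q_W + q_W²). Setting ∂π_W/∂q_W = 0: 307 - 4q_W - (q_L) = 0.
So q_L = (278 - q_W)/5 and q_W = (307 - q_L)/4.
Substituting one into the other gives q_L = 805/19 and q_W = 1257/19.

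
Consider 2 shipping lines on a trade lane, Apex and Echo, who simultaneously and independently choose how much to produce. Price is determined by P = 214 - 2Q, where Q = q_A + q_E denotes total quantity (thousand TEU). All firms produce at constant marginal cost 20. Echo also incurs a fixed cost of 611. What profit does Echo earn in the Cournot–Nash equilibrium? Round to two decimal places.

1479.89

Each firm earns π_i = (214 - 2Q)q_i - 20q_i.
First-order condition (treating rivals' output as given): 194 - 4q_i - 2q_j = 0.
With identical firms every q_j equals q_i, so q_j = q_i and 194 = 6q_i, giving q_i = 97/3.
Price P = 214 - 2·(194/3) = 254/3.
Echo's profit: (254/3 - 20)·(97/3) - 611 = 1479.8889.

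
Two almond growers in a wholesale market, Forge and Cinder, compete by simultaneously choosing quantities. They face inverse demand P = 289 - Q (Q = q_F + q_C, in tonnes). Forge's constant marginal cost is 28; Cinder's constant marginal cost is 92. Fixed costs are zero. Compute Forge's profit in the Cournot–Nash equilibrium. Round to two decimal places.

Forge's profit: π_F = (289 - Q)q_F - (28q_F). Setting ∂π_F/∂q_F = 0: 261 - 2q_F - (q_C) = 0.
Cinder's profit: π_C = (289 - Q)q_C - (92q_C). Setting ∂π_C/∂q_C = 0: 197 - 2q_C - (q_F) = 0.
Best responses: q_F = (261 - q_C)/2, q_C = (197 - q_F)/2.
Solving the pair: q_F = 325/3, q_C = 133/3.
Price P = 289 - 458/3 = 409/3.
Forge's profit: (409/3 - 28)·(325/3) = 11736.1111.

11736.11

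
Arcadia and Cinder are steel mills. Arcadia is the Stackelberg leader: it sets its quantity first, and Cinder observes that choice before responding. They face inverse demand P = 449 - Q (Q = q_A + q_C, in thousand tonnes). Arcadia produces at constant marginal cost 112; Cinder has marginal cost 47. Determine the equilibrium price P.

Solve by backward induction. Given q_A, the follower Cinder maximises π_C = (449 - q_A - q_C)q_C - 47q_C.
Follower FOC: 402 - q_A - 2q_C = 0, so q_C(q_A) = (402 - q_A)/2.
The leader anticipates this reaction. Substituting into P = 449 - Q gives P = 248 - (1/2)q_A, so π_A = (248 - (1/2)q_A)q_A - 112q_A.
The leader's first-order condition 136 - q_A = 0 yields q_A = 136.
Then q_C = (402 - 136)/2 = 133.
Total output Q = 269, so price P = 449 - 269 = 180.

180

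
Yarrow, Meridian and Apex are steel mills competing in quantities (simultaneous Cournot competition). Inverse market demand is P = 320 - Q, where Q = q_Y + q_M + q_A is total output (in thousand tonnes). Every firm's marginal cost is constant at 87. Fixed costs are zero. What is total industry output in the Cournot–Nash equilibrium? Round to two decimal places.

Each firm earns π_i = (320 - Q)q_i - 87q_i.
First-order condition (treating rivals' output as given): 233 - 2q_i - Σ_{j≠i} q_j = 0.
By symmetry each firm produces the same amount; substituting Σ_{j≠i} q_j = 2q_i yields q_i = 233/4.
Total output Q = 233/4 + 233/4 + 233/4 = 699/4.

174.75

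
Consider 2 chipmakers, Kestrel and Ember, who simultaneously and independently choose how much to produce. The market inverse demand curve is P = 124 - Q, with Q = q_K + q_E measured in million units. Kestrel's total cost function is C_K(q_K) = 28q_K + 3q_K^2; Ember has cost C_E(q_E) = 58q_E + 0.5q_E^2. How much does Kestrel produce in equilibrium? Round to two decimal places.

Kestrel's profit: π_K = (124 - Q)q_K - (28q_K + 3q_K²). Setting ∂π_K/∂q_K = 0: 96 - 8q_K - (q_E) = 0.
Ember's first-order condition: 66 - 3q_E - (q_K) = 0.
Rearranging gives the reaction functions q_K = (96 - q_E)/8 and q_E = (66 - q_K)/3.
Substituting one into the other gives q_K = 222/23 and q_E = 432/23.

9.65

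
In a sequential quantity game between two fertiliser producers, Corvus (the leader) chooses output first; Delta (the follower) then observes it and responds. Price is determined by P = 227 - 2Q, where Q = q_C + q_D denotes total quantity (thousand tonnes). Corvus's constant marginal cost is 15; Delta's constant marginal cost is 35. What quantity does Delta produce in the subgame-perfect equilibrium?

The follower Delta best-responds to any q_C: π_D = (227 - 2Q)q_D - 35q_D.
Setting the follower's marginal profit to zero, 192 - 2q_C - 4q_D = 0, i.e. q_D = (192 - 2q_C)/4.
Corvus substitutes q_D(q_C) into its own profit: π_C = q_C(227 - 2q_C - (192 - 2q_C)/2) - 15q_C = (131 - q_C)q_C - 15q_C.
Maximising: ∂π_C/∂q_C = 116 - 2q_C = 0, giving q_C = 58.
Then q_D = (192 - 2·58)/4 = 19.

19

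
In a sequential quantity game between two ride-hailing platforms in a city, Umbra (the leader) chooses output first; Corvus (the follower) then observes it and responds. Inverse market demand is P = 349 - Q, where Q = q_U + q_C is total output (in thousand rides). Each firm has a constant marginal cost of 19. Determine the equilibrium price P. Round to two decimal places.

101.50

The follower Corvus best-responds to any q_U: π_C = (349 - Q)q_C - 19q_C.
∂π_C/∂q_C = 330 - q_U - 2q_C = 0 gives the reaction function q_C = (330 - q_U)/2.
The leader anticipates this reaction. Substituting into P = 349 - Q gives P = 184 - (1/2)q_U, so π_U = (184 - (1/2)q_U)q_U - 19q_U.
Leader FOC: 165 - q_U = 0, so q_U = 165.
Then q_C = (330 - 165)/2 = 165/2.
Total output Q = 495/2, so price P = 349 - 495/2 = 203/2.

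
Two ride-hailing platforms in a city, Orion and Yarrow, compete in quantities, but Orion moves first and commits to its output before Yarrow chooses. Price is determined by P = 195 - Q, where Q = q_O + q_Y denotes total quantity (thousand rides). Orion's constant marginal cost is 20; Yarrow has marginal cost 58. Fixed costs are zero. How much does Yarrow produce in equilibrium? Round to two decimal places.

15.25

The follower Yarrow best-responds to any q_O: π_Y = (195 - Q)q_Y - 58q_Y.
Setting the follower's marginal profit to zero, 137 - q_O - 2q_Y = 0, i.e. q_Y = (137 - q_O)/2.
Orion substitutes q_Y(q_O) into its own profit: π_O = q_O(195 - q_O - (137 - q_O)/2) - 20q_O = (253/2 - (1/2)q_O)q_O - 20q_O.
Leader FOC: 213/2 - q_O = 0, so q_O = 213/2.
Then q_Y = (137 - 213/2)/2 = 61/4.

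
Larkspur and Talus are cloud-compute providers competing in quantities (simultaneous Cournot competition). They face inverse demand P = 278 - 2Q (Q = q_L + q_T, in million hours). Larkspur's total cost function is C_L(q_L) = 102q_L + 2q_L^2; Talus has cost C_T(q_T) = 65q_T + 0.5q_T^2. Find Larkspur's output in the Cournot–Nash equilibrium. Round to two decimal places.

Larkspur's profit: π_L = (278 - 2Q)q_L - (102q_L + 2q_L²). Setting ∂π_L/∂q_L = 0: 176 - 8q_L - 2(q_T) = 0.
Talus's profit: π_T = (278 - 2Q)q_T - (65q_T + (1/2)q_T²). Setting ∂π_T/∂q_T = 0: 213 - 5q_T - 2(q_L) = 0.
Rearranging gives the reaction functions q_L = (176 - 2q_T)/8 and q_T = (213 - 2q_L)/5.
Solving the pair: q_L = 227/18, q_T = 338/9.

12.61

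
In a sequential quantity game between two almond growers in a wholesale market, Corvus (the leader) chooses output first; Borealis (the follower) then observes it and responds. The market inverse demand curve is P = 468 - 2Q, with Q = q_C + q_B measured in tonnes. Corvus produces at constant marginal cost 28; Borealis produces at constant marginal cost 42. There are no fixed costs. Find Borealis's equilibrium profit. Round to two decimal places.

The follower Borealis best-responds to any q_C: π_B = (468 - 2Q)q_B - 42q_B.
Follower FOC: 426 - 2q_C - 4q_B = 0, so q_B(q_C) = (426 - 2q_C)/4.
Corvus substitutes q_B(q_C) into its own profit: π_C = q_C(468 - 2q_C - (426 - 2q_C)/2) - 28q_C = (255 - q_C)q_C - 28q_C.
Maximising: ∂π_C/∂q_C = 227 - 2q_C = 0, giving q_C = 227/2.
Then q_B = (426 - 2·(227/2))/4 = 199/4.
Price P = 468 - 2·(653/4) = 283/2.
Borealis's profit: (283/2 - 42)·(199/4) = 4950.1250.

4950.13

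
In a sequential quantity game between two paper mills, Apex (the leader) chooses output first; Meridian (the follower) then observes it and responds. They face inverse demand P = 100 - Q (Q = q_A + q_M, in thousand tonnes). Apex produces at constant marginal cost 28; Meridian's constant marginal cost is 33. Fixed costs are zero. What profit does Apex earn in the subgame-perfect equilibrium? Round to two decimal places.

The follower Meridian best-responds to any q_A: π_M = (100 - Q)q_M - 33q_M.
Setting the follower's marginal profit to zero, 67 - q_A - 2q_M = 0, i.e. q_M = (67 - q_A)/2.
The leader anticipates this reaction. Substituting into P = 100 - Q gives P = 133/2 - (1/2)q_A, so π_A = (133/2 - (1/2)q_A)q_A - 28q_A.
The leader's first-order condition 77/2 - q_A = 0 yields q_A = 77/2.
Then q_M = (67 - 77/2)/2 = 57/4.
Price P = 100 - 211/4 = 189/4.
Apex's profit: (189/4 - 28)·(77/2) = 741.1250.

741.13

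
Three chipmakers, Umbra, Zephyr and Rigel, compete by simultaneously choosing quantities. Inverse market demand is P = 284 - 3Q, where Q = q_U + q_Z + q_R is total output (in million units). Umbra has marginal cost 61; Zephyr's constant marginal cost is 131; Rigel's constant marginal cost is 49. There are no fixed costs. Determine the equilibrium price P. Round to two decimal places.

131.25

Umbra's profit: π_U = (284 - 3Q)q_U - (61q_U). Setting ∂π_U/∂q_U = 0: 223 - 6q_U - 3(q_Z + q_R) = 0.
Zephyr's profit: π_Z = (284 - 3Q)q_Z - (131q_Z). Setting ∂π_Z/∂q_Z = 0: 153 - 6q_Z - 3(q_U + q_R) = 0.
Rigel's first-order condition: 235 - 6q_R - 3(q_U + q_Z) = 0.
Adding the 3 first-order conditions: 611 − 12Q = 0, so Q = 611/12.
Back-substituting: q_U = (223 − 611/4)/3 = 281/12, q_Z = (153 − 611/4)/3 = 1/12, q_R = (235 − 611/4)/3 = 329/12.
Total output Q = 611/12, so price P = 284 - 3·(611/12) = 525/4.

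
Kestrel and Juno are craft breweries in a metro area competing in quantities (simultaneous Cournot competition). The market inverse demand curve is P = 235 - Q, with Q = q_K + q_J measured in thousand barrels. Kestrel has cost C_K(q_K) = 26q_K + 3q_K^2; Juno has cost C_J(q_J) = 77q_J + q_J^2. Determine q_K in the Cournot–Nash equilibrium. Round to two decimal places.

21.87

Kestrel's profit: π_K = (235 - Q)q_K - (26q_K + 3q_K²). Setting ∂π_K/∂q_K = 0: 209 - 8q_K - (q_J) = 0.
Juno's profit: π_J = (235 - Q)q_J - (77q_J + q_J²). Setting ∂π_J/∂q_J = 0: 158 - 4q_J - (q_K) = 0.
So q_K = (209 - q_J)/8 and q_J = (158 - q_K)/4.
Solving the pair: q_K = 678/31, q_J = 1055/31.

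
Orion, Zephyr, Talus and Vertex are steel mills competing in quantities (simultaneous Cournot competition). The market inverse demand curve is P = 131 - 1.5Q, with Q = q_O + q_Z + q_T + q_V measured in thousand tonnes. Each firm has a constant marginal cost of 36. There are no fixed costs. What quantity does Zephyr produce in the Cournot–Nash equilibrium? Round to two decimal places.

12.67

Each firm earns π_i = (131 - 1.5Q)q_i - 36q_i.
Setting ∂π_i/∂q_i = 0 with rivals' quantities fixed: 95 - 3q_i - (3/2)·Σ_{j≠i} q_j = 0.
By symmetry each firm produces the same amount; substituting Σ_{j≠i} q_j = 3q_i yields q_i = 95/(15/2) = 38/3.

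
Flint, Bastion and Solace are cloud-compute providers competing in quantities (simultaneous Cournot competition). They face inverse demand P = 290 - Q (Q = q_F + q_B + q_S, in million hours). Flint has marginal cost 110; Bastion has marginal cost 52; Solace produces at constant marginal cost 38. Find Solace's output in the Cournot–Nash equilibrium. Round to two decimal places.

Flint's profit: π_F = (290 - Q)q_F - (110q_F). Setting ∂π_F/∂q_F = 0: 180 - 2q_F - (q_B + q_S) = 0.
Bastion's profit: π_B = (290 - Q)q_B - (52q_B). Setting ∂π_B/∂q_B = 0: 238 - 2q_B - (q_F + q_S) = 0.
Solace's first-order condition: 252 - 2q_S - (q_F + q_B) = 0.
Adding the 3 conditions: 670 − 2Q − 2Q = 0, i.e. Q = 335/2.
Back-substituting: q_F = (180 − 335/2) = 25/2, q_B = (238 − 335/2) = 141/2, q_S = (252 − 335/2) = 169/2.

84.50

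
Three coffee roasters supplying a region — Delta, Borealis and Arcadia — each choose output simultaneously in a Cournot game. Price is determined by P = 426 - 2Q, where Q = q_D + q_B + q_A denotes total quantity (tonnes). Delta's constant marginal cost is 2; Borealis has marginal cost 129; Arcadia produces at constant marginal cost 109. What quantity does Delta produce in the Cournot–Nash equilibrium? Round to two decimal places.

Delta's profit: π_D = (426 - 2Q)q_D - (2q_D). Setting ∂π_D/∂q_D = 0: 424 - 4q_D - 2(q_B + q_A) = 0.
Borealis's profit: π_B = (426 - 2Q)q_B - (129q_B). Setting ∂π_B/∂q_B = 0: 297 - 4q_B - 2(q_D + q_A) = 0.
Arcadia's first-order condition: 317 - 4q_A - 2(q_D + q_B) = 0.
Adding the 3 first-order conditions: 1038 − 8Q = 0, so Q = 519/4.
Back-substituting: q_D = (424 − 519/2)/2 = 329/4, q_B = (297 − 519/2)/2 = 75/4, q_A = (317 − 519/2)/2 = 115/4.

82.25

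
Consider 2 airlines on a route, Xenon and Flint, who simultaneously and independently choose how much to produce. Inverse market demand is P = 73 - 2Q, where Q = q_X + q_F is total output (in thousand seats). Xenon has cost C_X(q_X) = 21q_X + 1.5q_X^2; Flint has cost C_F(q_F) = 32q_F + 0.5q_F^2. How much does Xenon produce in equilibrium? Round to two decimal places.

5.74

Xenon's profit: π_X = (73 - 2Q)q_X - (21q_X + (3/2)q_X²). Setting ∂π_X/∂q_X = 0: 52 - 7q_X - 2(q_F) = 0.
Flint's first-order condition: 41 - 5q_F - 2(q_X) = 0.
So q_X = (52 - 2q_F)/7 and q_F = (41 - 2q_X)/5.
Solving the pair: q_X = 178/31, q_F = 183/31.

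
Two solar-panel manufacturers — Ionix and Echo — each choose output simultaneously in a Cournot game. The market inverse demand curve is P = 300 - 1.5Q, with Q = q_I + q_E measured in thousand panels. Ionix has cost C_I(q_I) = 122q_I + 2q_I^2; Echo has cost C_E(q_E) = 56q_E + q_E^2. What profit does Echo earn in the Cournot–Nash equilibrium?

4840

Ionix's profit: π_I = (300 - 1.5Q)q_I - (122q_I + 2q_I²). Setting ∂π_I/∂q_I = 0: 178 - 7q_I - (3/2)(q_E) = 0.
Echo's first-order condition: 244 - 5q_E - (3/2)(q_I) = 0.
So q_I = (178 - (3/2)q_E)/7 and q_E = (244 - (3/2)q_I)/5.
Substituting one into the other gives q_I = 16 and q_E = 44.
Price P = 300 - (3/2)·60 = 210.
Echo's profit: 210·44 - 56·44 - 44² = 4840.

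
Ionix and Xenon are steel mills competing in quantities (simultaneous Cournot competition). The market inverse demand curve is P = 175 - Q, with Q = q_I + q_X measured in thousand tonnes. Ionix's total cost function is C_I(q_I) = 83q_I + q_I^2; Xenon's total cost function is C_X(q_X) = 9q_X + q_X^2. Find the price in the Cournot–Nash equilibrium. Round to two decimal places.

123.40

Ionix's profit: π_I = (175 - Q)q_I - (83q_I + q_I²). Setting ∂π_I/∂q_I = 0: 92 - 4q_I - (q_X) = 0.
Xenon's profit: π_X = (175 - Q)q_X - (9q_X + q_X²). Setting ∂π_X/∂q_X = 0: 166 - 4q_X - (q_I) = 0.
Best responses: q_I = (92 - q_X)/4, q_X = (166 - q_I)/4.
Substituting one into the other gives q_I = 202/15 and q_X = 572/15.
Total output Q = 258/5, so price P = 175 - 258/5 = 617/5.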